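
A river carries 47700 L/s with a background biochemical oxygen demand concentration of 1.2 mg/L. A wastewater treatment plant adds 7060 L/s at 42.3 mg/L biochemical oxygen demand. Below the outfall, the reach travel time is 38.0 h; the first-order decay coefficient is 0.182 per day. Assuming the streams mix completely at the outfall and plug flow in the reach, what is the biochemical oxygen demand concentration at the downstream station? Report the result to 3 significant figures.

4.87 mg/L

Conservation of mass: C = (47700·1.200 + 7060·42.30) / 54760 = 355900/54760 = 6.499 mg/L.
Decay over the reach: 6.499·exp(−kt) = 6.499·0.7496 = 4.872 mg/L.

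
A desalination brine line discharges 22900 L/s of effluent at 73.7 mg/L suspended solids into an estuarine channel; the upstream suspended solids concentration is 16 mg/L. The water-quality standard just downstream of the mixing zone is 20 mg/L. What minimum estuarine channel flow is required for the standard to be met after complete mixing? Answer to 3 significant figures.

Set C_mix = 20: (Q·16.00 + 22900·73.70) / (Q + 22900) = 20
→ Q = 22900·(73.70 − 20)/(20 − 16.00) = 307400 L/s.

307000 L/s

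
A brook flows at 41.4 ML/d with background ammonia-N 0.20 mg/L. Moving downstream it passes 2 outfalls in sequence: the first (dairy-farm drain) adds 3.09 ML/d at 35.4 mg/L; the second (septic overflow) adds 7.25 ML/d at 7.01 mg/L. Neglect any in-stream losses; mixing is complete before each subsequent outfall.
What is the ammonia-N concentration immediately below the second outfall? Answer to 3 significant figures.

3.26 mg/L

Below outfall 1: Q → 44.49 ML/d, C = (41.40·0.2000 + 3.090·35.40)/44.49 = 2.645 mg/L.
Below outfall 2: Q → 51.74 ML/d, C = (44.49·2.645 + 7.250·7.010)/51.74 = 3.256 mg/L.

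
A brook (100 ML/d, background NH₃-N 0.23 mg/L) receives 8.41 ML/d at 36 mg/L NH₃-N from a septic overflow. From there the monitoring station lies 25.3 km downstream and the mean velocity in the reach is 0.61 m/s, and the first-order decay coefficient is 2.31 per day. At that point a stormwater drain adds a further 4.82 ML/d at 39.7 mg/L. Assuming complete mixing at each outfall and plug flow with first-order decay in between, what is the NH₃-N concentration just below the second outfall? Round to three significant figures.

Conservation of mass: C = (100.0·0.2300 + 8.410·36.00) / 108.4 = 325.8/108.4 = 3.005 mg/L; combined flow 108.4 ML/d.
Travel time t = 25.3·1000 / 0.61 = 41480 s = 11.52 h.
Decay over the reach: 3.005·exp(−kt) = 3.005·0.3299 = 0.9914 mg/L.
At the second outfall, C = (108.4·0.9914 + 4.820·39.70) / (108.4 + 4.820) = 2.639 mg/L.

2.64 mg/L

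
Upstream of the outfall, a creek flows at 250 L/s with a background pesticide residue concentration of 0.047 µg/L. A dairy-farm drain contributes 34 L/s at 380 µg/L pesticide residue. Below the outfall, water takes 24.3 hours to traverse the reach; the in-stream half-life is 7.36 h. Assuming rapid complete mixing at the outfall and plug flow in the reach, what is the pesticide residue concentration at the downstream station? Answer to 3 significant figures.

4.62 µg/L

Flow-weighted average: C = (250.0·0.04700 + 34.00·380.0) / 284.0 = 12930/284.0 = 45.53 µg/L.
Half-life 7.36 h → k = ln 2 / 7.36 = 0.09418 h⁻¹ = 2.260 d⁻¹.
Decay over the reach: 45.53·exp(−kt) = 45.53·0.1014 = 4.618 µg/L.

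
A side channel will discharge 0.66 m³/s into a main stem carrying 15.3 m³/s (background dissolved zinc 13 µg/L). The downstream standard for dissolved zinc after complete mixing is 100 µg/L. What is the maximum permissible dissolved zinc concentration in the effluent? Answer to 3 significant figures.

2120 µg/L

At the limit, (Qr·Cr + Qe·Cₑ)/(Qr + Qe) = 100:
Cₑ = (15.96·100 − 15.30·13.00) / 0.6600 = 2117 µg/L.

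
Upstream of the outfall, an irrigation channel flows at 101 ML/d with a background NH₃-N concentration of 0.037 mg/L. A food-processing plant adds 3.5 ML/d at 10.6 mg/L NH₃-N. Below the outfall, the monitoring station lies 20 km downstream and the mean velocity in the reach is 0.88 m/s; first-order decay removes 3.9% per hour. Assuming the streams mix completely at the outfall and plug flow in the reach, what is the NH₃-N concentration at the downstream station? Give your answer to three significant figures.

0.304 mg/L

Flow-weighted average: C = (101.0·0.03700 + 3.500·10.60) / 104.5 = 40.84/104.5 = 0.3908 mg/L.
Travel time t = 20·1000 / 0.88 = 22730 s = 6.313 h.
3.9%/h lost → k = −ln(1 − 0.039) = 0.03978 h⁻¹.
After decay, C = 0.3908 × e^(−kt) = 0.3908 × 0.7779 = 0.3040 mg/L.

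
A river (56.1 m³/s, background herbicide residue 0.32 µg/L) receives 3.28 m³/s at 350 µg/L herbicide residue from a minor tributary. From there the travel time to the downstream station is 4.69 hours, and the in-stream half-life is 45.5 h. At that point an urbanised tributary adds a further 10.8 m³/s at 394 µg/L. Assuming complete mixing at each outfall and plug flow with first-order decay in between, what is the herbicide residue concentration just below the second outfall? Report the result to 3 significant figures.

76.1 µg/L

Conservation of mass: C = (56.10·0.3200 + 3.280·350.0) / 59.38 = 1166/59.38 = 19.64 µg/L; combined flow 59.38 m³/s.
Half-life 45.5 h → k = ln 2 / 45.5 = 0.01523 h⁻¹ = 0.3656 d⁻¹.
Decay over the reach: 19.64·exp(−kt) = 19.64·0.9310 = 18.28 µg/L.
At the second outfall, C = (59.38·18.28 + 10.80·394.0) / (59.38 + 10.80) = 76.10 µg/L.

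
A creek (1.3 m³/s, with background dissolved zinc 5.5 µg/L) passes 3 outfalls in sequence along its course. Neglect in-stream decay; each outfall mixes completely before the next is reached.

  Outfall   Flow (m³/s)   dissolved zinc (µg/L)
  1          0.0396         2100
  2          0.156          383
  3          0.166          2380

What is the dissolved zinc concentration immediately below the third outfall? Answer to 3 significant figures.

Below outfall 1: Q → 1.340 m³/s, C = (1.300·5.500 + 0.03960·2100)/1.340 = 67.42 µg/L.
Below outfall 2: Q → 1.496 m³/s, C = (1.340·67.42 + 0.1560·383.0)/1.496 = 100.3 µg/L.
Below outfall 3: Q → 1.662 m³/s, C = (1.496·100.3 + 0.1660·2380)/1.662 = 328.1 µg/L.

328 µg/L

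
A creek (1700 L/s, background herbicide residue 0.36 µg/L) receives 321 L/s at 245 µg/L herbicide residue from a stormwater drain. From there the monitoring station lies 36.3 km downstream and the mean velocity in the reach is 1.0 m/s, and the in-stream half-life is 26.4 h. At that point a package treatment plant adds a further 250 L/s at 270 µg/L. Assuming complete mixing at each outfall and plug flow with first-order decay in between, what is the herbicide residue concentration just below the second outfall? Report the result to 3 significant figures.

Conservation of mass: C = (1700·0.3600 + 321.0·245.0) / 2021 = 79260/2021 = 39.22 µg/L; combined flow 2021 L/s.
Travel time t = 36.3·1000 / 1.0 = 36300 s = 10.08 h.
Half-life 26.4 h → k = ln 2 / 26.4 = 0.02626 h⁻¹ = 0.6301 d⁻¹.
After decay, C = 39.22 × e^(−kt) = 39.22 × 0.7674 = 30.10 µg/L.
At the second outfall, C = (2021·30.10 + 250.0·270.0) / (2021 + 250.0) = 56.50 µg/L.

56.5 µg/L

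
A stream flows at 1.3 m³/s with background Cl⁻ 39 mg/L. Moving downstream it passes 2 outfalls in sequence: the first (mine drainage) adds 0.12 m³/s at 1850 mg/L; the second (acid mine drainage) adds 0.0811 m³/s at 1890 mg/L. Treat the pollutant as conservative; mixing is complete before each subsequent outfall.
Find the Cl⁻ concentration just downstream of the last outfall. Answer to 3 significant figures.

Outfall 1: combined Q = 1.420 m³/s; C = (1.300·39.00 + 0.1200·1850)/1.420 = 192.0 mg/L.
Outfall 2: combined Q = 1.501 m³/s; C = (1.420·192.0 + 0.08110·1890)/1.501 = 283.8 mg/L.

284 mg/L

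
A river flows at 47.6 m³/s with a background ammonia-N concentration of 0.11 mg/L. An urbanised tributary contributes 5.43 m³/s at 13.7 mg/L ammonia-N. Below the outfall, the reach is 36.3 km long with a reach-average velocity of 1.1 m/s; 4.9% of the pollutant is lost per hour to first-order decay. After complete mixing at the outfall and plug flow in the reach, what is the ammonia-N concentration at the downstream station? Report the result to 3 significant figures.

0.947 mg/L

Mixed concentration C = ΣQC/ΣQ = (47.60·0.1100 + 5.430·13.70) / 53.03 = 79.63/53.03 = 1.502 mg/L.
Travel time t = 36.3·1000 / 1.1 = 33000 s = 9.167 h.
4.9%/h lost → k = −ln(1 − 0.049) = 0.05024 h⁻¹.
Decay over the reach: 1.502·exp(−kt) = 1.502·0.6309 = 0.9474 mg/L.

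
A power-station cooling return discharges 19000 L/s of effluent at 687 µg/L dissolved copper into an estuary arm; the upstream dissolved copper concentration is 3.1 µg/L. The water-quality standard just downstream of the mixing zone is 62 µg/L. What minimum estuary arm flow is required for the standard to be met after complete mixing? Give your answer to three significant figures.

Set C_mix = 62: (Q·3.100 + 19000·687.0) / (Q + 19000) = 62
→ Q = 19000·(687.0 − 62)/(62 − 3.100) = 201600 L/s.

202000 L/s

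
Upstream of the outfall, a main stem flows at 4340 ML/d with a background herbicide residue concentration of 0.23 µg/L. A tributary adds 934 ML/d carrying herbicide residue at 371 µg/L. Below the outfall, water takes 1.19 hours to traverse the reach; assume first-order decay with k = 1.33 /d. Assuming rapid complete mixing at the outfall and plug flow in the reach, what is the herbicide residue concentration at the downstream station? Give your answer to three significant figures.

Flow-weighted average: C = (4340·0.2300 + 934.0·371.0) / 5274 = 347500/5274 = 65.89 µg/L.
After decay, C = 65.89 × e^(−kt) = 65.89 × 0.9362 = 61.69 µg/L.

61.7 µg/L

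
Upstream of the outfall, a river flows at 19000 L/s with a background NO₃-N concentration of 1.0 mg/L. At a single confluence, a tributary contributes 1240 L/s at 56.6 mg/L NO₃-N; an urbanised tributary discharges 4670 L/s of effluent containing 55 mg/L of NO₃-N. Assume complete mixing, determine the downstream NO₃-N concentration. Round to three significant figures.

Flow-weighted average: C = (19000·1.000 + 1240·56.60 + 4670·55.00) / 24910 = 346000/24910 = 13.89 mg/L.

13.9 mg/L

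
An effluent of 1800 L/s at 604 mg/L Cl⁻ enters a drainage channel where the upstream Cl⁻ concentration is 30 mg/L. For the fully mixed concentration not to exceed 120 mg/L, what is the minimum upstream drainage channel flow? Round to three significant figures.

9680 L/s

Set C_mix = 120: (Q·30.00 + 1800·604.0) / (Q + 1800) = 120
→ Q = 1800·(604.0 − 120)/(120 − 30.00) = 9680 L/s.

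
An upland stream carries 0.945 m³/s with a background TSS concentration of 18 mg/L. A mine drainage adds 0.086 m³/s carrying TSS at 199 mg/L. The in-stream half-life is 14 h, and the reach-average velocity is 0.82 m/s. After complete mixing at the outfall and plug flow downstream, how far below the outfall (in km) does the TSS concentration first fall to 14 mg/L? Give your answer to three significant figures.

51.3 km

After mixing, C = (0.9450·18.00 + 0.08600·199.0) / 1.031 = 34.12/1.031 = 33.10 mg/L.
Half-life 14 h → k = ln 2 / 14 = 0.04951 h⁻¹ = 1.188 d⁻¹.
Set 33.10·exp(−k·t) = 14 → t = ln(33.10/14)/k = 62560 s = 17.38 h.
Distance = v·t = 0.82·62560 = 51300 m = 51.30 km.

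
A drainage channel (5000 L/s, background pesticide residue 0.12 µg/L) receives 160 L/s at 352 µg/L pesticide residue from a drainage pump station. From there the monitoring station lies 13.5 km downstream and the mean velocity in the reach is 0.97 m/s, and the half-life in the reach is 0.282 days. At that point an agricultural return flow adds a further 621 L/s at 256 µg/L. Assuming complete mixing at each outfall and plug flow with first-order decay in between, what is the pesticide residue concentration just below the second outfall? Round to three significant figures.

Mass balance: C = (5000·0.1200 + 160.0·352.0) / 5160 = 56920/5160 = 11.03 µg/L; combined flow 5160 L/s.
Travel time t = 13.5·1000 / 0.97 = 13920 s = 3.866 h.
Half-life 0.282 d → k = ln 2 / 0.282 = 2.458 d⁻¹.
After decay, C = 11.03 × e^(−kt) = 11.03 × 0.6730 = 7.424 µg/L.
Second outfall: C = (5160·7.424 + 621.0·256.0)/5781 = 34.13 µg/L.

34.1 µg/L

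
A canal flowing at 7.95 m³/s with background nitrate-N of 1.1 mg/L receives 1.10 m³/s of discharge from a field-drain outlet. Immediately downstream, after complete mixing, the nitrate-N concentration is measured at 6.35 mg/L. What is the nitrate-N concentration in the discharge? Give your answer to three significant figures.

Mass balance: 7.950·1.100 + 1.100·Cₑ = 9.050·6.350
→ Cₑ = (9.050·6.350 − 7.950·1.100) / 1.100 = 44.29 mg/L.

44.3 mg/L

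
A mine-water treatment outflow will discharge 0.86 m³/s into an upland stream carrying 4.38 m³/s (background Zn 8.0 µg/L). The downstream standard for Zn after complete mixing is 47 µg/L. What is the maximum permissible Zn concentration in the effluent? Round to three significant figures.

246 µg/L

At the limit, (Qr·Cr + Qe·Cₑ)/(Qr + Qe) = 47:
Cₑ = (5.240·47 − 4.380·8.000) / 0.8600 = 245.6 µg/L.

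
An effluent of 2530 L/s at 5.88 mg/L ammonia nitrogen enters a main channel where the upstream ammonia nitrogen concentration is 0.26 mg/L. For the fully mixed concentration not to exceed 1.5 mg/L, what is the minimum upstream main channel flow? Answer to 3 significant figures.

8940 L/s

Set C_mix = 1.5: (Q·0.2600 + 2530·5.880) / (Q + 2530) = 1.5
→ Q = 2530·(5.880 − 1.5)/(1.5 − 0.2600) = 8937 L/s.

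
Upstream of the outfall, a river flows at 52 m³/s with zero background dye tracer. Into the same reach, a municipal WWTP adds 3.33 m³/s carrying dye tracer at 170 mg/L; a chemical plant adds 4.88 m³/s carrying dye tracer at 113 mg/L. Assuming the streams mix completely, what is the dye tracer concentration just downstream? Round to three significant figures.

Flow-weighted average: C = (52.00·0 + 3.330·170.0 + 4.880·113.0) / 60.21 = 1118/60.21 = 18.56 mg/L.

18.6 mg/L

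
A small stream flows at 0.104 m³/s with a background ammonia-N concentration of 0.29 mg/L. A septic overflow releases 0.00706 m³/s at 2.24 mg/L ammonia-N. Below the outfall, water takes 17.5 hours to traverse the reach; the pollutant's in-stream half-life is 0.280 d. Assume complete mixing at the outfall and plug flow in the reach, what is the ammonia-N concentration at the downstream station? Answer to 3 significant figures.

Mass balance: C = (0.1040·0.2900 + 0.007060·2.240) / 0.1111 = 0.04597/0.1111 = 0.4140 mg/L.
Half-life 0.280 d → k = ln 2 / 0.280 = 2.476 d⁻¹.
After decay, C = 0.4140 × e^(−kt) = 0.4140 × 0.1645 = 0.06808 mg/L.

0.0681 mg/L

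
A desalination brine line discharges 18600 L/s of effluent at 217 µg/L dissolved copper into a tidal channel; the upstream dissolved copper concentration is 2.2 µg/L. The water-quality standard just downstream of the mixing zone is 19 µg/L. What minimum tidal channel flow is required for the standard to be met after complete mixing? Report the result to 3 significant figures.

219000 L/s

Set C_mix = 19: (Q·2.200 + 18600·217.0) / (Q + 18600) = 19
→ Q = 18600·(217.0 − 19)/(19 − 2.200) = 219200 L/s.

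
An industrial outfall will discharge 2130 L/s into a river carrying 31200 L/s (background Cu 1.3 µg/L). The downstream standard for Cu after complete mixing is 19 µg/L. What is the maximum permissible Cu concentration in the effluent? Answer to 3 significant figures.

278 µg/L

At the limit, (Qr·Cr + Qe·Cₑ)/(Qr + Qe) = 19:
Cₑ = (33330·19 − 31200·1.300) / 2130 = 278.3 µg/L.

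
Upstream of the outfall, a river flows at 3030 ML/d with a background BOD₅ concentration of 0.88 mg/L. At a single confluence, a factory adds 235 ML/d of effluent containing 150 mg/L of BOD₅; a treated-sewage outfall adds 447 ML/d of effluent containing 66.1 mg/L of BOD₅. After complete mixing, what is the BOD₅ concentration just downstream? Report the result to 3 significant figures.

18.2 mg/L

After mixing, C = (3030·0.8800 + 235.0·150.0 + 447.0·66.10) / 3712 = 67460/3712 = 18.17 mg/L.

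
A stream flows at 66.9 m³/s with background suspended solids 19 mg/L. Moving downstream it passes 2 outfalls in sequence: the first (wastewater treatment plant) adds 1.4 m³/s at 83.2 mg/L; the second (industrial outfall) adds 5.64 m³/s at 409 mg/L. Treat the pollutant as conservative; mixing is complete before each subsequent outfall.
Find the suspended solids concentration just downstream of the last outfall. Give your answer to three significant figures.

After outfall 1: Q = 66.90 + 1.400 = 68.30 m³/s; C = (66.90·19.00 + 1.400·83.20)/68.30 = 20.32 mg/L.
After outfall 2: Q = 68.30 + 5.640 = 73.94 m³/s; C = (68.30·20.32 + 5.640·409.0)/73.94 = 49.96 mg/L.

50.0 mg/L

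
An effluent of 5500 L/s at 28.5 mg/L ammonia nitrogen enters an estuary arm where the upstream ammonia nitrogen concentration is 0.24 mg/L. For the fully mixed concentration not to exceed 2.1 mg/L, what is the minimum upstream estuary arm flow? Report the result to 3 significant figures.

78100 L/s

Set C_mix = 2.1: (Q·0.2400 + 5500·28.50) / (Q + 5500) = 2.1
→ Q = 5500·(28.50 − 2.1)/(2.1 − 0.2400) = 78060 L/s.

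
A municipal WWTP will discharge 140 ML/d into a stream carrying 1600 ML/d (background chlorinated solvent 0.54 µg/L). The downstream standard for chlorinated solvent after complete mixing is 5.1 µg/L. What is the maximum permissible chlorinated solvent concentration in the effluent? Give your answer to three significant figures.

At the limit, (Qr·Cr + Qe·Cₑ)/(Qr + Qe) = 5.1:
Cₑ = (1740·5.1 − 1600·0.5400) / 140.0 = 57.21 µg/L.

57.2 µg/L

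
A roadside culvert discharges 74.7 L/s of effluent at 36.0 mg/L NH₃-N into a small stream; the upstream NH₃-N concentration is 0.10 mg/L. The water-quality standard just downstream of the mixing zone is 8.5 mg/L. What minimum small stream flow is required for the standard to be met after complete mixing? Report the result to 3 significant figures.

245 L/s

Set C_mix = 8.5: (Q·0.1000 + 74.70·36.00) / (Q + 74.70) = 8.5
→ Q = 74.70·(36.00 − 8.5)/(8.5 − 0.1000) = 244.6 L/s.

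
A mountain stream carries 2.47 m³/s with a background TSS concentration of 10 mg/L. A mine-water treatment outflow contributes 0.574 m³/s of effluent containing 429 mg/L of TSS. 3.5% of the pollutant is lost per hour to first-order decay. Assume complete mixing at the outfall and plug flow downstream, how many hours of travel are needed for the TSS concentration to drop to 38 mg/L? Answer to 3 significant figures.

23.9 h

Mass balance: C = (2.470·10.00 + 0.5740·429.0) / 3.044 = 270.9/3.044 = 89.01 mg/L.
3.5%/h lost → k = −ln(1 − 0.035) = 0.03563 h⁻¹.
89.01·exp(−k·t) = 38 → t = ln(89.01/38)/k = 86010 s = 23.89 h.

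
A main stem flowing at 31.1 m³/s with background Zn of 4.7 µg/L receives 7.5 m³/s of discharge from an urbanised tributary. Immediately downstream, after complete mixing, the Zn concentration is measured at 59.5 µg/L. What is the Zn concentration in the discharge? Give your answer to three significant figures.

Mass balance: 31.10·4.700 + 7.500·Cₑ = 38.60·59.50
→ Cₑ = (38.60·59.50 − 31.10·4.700) / 7.500 = 286.7 µg/L.

287 µg/L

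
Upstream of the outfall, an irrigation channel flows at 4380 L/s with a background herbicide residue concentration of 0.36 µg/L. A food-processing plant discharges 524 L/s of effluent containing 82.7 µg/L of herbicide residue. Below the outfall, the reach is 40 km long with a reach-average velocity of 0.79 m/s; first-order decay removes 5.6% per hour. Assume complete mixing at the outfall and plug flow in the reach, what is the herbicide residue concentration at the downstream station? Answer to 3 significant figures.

Mixed concentration C = ΣQC/ΣQ = (4380·0.3600 + 524.0·82.70) / 4904 = 44910/4904 = 9.158 µg/L.
Travel time t = 40·1000 / 0.79 = 50630 s = 14.06 h.
5.6%/h lost → k = −ln(1 − 0.056) = 0.05763 h⁻¹.
Decay over the reach: 9.158·exp(−kt) = 9.158·0.4446 = 4.072 µg/L.

4.07 µg/L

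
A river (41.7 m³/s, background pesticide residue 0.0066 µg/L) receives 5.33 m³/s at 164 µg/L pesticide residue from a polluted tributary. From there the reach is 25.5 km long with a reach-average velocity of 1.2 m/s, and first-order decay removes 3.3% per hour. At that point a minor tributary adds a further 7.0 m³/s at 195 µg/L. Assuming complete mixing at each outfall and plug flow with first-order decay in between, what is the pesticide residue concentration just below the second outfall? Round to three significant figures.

Flow-weighted average: C = (41.70·0.006600 + 5.330·164.0) / 47.03 = 874.4/47.03 = 18.59 µg/L; combined flow 47.03 m³/s.
Travel time t = 25.5·1000 / 1.2 = 21250 s = 5.903 h.
3.3%/h lost → k = −ln(1 − 0.033) = 0.03356 h⁻¹.
Decay over the reach: 18.59·exp(−kt) = 18.59·0.8203 = 15.25 µg/L.
At the second outfall, C = (47.03·15.25 + 7.000·195.0) / (47.03 + 7.000) = 38.54 µg/L.

38.5 µg/L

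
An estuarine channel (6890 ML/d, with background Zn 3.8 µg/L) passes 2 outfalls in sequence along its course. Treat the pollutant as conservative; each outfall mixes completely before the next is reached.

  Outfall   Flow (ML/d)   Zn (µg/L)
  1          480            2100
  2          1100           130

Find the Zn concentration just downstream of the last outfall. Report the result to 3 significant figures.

139 µg/L

Outfall 1: combined Q = 7370 ML/d; C = (6890·3.800 + 480.0·2100)/7370 = 140.3 µg/L.
Outfall 2: combined Q = 8470 ML/d; C = (7370·140.3 + 1100·130.0)/8470 = 139.0 µg/L.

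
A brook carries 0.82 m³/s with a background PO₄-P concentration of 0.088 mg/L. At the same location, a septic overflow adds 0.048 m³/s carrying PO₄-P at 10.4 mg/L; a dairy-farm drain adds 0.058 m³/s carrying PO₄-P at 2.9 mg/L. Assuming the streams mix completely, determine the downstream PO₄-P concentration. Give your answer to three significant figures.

Flow-weighted average: C = (0.8200·0.08800 + 0.04800·10.40 + 0.05800·2.900) / 0.9260 = 0.7396/0.9260 = 0.7987 mg/L.

0.799 mg/L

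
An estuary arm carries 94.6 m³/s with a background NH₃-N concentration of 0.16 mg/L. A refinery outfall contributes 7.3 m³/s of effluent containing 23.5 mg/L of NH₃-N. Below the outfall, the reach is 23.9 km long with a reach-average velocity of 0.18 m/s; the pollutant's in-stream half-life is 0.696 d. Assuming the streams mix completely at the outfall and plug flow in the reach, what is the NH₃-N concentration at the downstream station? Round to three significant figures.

0.397 mg/L

Flow-weighted average: C = (94.60·0.1600 + 7.300·23.50) / 101.9 = 186.7/101.9 = 1.832 mg/L.
Travel time t = 23.9·1000 / 0.18 = 132800 s = 36.88 h.
Half-life 0.696 d → k = ln 2 / 0.696 = 0.9959 d⁻¹.
After decay, C = 1.832 × e^(−kt) = 1.832 × 0.2164 = 0.3965 mg/L.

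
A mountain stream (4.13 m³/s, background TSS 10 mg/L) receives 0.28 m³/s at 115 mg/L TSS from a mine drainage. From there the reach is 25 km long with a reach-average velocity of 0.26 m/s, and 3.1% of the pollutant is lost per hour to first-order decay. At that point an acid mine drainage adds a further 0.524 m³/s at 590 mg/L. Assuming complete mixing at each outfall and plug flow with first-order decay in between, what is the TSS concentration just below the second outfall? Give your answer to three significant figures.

Flow-weighted average: C = (4.130·10.00 + 0.2800·115.0) / 4.410 = 73.50/4.410 = 16.67 mg/L; combined flow 4.410 m³/s.
Travel time t = 25·1000 / 0.26 = 96150 s = 26.71 h.
3.1%/h lost → k = −ln(1 − 0.031) = 0.03149 h⁻¹.
Decay over the reach: 16.67·exp(−kt) = 16.67·0.4312 = 7.187 mg/L.
At the second outfall, C = (4.410·7.187 + 0.5240·590.0) / (4.410 + 0.5240) = 69.08 mg/L.

69.1 mg/L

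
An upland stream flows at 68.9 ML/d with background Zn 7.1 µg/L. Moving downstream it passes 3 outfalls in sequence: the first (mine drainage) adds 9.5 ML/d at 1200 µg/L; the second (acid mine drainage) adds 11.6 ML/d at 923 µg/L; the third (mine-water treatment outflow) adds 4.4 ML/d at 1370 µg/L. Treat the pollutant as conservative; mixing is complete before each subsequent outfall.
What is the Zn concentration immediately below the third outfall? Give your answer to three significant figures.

303 µg/L

Below outfall 1: Q → 78.40 ML/d, C = (68.90·7.100 + 9.500·1200)/78.40 = 151.6 µg/L.
Below outfall 2: Q → 90.00 ML/d, C = (78.40·151.6 + 11.60·923.0)/90.00 = 251.1 µg/L.
Below outfall 3: Q → 94.40 ML/d, C = (90.00·251.1 + 4.400·1370)/94.40 = 303.2 µg/L.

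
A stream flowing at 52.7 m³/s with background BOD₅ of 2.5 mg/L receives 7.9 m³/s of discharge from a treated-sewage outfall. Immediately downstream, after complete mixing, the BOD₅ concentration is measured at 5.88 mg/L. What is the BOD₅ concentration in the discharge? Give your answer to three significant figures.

28.4 mg/L

Mass balance: 52.70·2.500 + 7.900·Cₑ = 60.60·5.880
→ Cₑ = (60.60·5.880 − 52.70·2.500) / 7.900 = 28.43 mg/L.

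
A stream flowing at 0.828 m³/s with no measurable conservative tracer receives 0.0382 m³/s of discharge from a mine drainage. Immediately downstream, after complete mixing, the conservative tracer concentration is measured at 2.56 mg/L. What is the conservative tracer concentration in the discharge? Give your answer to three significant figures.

Mass balance: 0.8280·0 + 0.03820·Cₑ = 0.8662·2.560
→ Cₑ = (0.8662·2.560 − 0.8280·0) / 0.03820 = 58.05 mg/L.

58.0 mg/L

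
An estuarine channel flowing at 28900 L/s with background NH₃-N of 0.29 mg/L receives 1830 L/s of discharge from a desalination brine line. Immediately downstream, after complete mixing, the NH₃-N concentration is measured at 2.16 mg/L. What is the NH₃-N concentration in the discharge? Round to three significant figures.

Mass balance: 28900·0.2900 + 1830·Cₑ = 30730·2.160
→ Cₑ = (30730·2.160 − 28900·0.2900) / 1830 = 31.69 mg/L.

31.7 mg/L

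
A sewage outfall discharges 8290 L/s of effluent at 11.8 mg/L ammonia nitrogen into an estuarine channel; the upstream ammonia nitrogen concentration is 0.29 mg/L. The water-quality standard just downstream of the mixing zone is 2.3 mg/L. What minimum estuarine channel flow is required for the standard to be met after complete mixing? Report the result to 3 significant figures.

Set C_mix = 2.3: (Q·0.2900 + 8290·11.80) / (Q + 8290) = 2.3
→ Q = 8290·(11.80 − 2.3)/(2.3 − 0.2900) = 39180 L/s.

39200 L/s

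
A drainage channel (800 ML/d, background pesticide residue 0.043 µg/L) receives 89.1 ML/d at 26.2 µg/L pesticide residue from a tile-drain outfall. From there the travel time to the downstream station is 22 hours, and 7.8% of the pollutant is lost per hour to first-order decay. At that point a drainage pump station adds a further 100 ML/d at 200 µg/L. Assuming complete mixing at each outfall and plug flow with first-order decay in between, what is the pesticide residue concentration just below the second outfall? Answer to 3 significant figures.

Flow-weighted average: C = (800.0·0.04300 + 89.10·26.20) / 889.1 = 2369/889.1 = 2.664 µg/L; combined flow 889.1 ML/d.
7.8%/h lost → k = −ln(1 − 0.078) = 0.08121 h⁻¹.
First-order decay: C = 2.664·exp(−k·t) = 2.664·0.1675 = 0.4463 µg/L.
Second outfall: C = (889.1·0.4463 + 100.0·200.0)/989.1 = 20.62 µg/L.

20.6 µg/L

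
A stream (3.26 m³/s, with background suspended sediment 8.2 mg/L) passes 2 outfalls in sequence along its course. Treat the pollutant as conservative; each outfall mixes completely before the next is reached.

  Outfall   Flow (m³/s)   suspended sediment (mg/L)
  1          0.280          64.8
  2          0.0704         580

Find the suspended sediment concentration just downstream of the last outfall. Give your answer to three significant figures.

After outfall 1: Q = 3.260 + 0.2800 = 3.540 m³/s; C = (3.260·8.200 + 0.2800·64.80)/3.540 = 12.68 mg/L.
After outfall 2: Q = 3.540 + 0.07040 = 3.610 m³/s; C = (3.540·12.68 + 0.07040·580.0)/3.610 = 23.74 mg/L.

23.7 mg/L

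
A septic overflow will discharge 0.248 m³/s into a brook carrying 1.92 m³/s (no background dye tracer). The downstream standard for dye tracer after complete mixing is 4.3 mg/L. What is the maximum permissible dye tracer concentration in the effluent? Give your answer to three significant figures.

37.6 mg/L

At the limit, (Qr·Cr + Qe·Cₑ)/(Qr + Qe) = 4.3:
Cₑ = (2.168·4.3 − 1.920·0) / 0.2480 = 37.59 mg/L.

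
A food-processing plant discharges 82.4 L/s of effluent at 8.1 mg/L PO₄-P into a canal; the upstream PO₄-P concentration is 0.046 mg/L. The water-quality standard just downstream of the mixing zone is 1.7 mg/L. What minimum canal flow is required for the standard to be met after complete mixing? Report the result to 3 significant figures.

319 L/s

Set C_mix = 1.7: (Q·0.04600 + 82.40·8.100) / (Q + 82.40) = 1.7
→ Q = 82.40·(8.100 − 1.7)/(1.7 − 0.04600) = 318.8 L/s.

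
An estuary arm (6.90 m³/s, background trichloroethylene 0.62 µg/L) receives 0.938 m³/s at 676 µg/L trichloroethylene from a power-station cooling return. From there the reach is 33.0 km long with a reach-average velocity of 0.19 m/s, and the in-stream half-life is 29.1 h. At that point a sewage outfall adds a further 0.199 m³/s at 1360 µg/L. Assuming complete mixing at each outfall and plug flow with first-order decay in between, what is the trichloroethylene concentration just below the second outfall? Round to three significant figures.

Mixed concentration C = ΣQC/ΣQ = (6.900·0.6200 + 0.9380·676.0) / 7.838 = 638.4/7.838 = 81.45 µg/L; combined flow 7.838 m³/s.
Travel time t = 33.0·1000 / 0.19 = 173700 s = 48.25 h.
Half-life 29.1 h → k = ln 2 / 29.1 = 0.02382 h⁻¹ = 0.5717 d⁻¹.
After decay, C = 81.45 × e^(−kt) = 81.45 × 0.3169 = 25.81 µg/L.
Second outfall: C = (7.838·25.81 + 0.1990·1360)/8.037 = 58.84 µg/L.

58.8 µg/L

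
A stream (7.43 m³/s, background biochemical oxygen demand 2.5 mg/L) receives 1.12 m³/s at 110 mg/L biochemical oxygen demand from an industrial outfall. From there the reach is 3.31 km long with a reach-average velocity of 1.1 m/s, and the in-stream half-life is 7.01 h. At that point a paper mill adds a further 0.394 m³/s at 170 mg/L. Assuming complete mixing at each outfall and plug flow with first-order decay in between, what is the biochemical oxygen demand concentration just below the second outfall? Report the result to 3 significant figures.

22.1 mg/L

Flow-weighted average: C = (7.430·2.500 + 1.120·110.0) / 8.550 = 141.8/8.550 = 16.58 mg/L; combined flow 8.550 m³/s.
Travel time t = 3.31·1000 / 1.1 = 3009 s = 0.8359 h.
Half-life 7.01 h → k = ln 2 / 7.01 = 0.09888 h⁻¹ = 2.373 d⁻¹.
After decay, C = 16.58 × e^(−kt) = 16.58 × 0.9207 = 15.27 mg/L.
At the second outfall, C = (8.550·15.27 + 0.3940·170.0) / (8.550 + 0.3940) = 22.08 mg/L.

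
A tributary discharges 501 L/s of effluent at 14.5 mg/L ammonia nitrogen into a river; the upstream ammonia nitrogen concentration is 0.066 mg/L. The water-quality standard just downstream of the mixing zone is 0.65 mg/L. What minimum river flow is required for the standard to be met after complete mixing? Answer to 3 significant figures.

Set C_mix = 0.65: (Q·0.06600 + 501.0·14.50) / (Q + 501.0) = 0.65
→ Q = 501.0·(14.50 − 0.65)/(0.65 − 0.06600) = 11880 L/s.

11900 L/s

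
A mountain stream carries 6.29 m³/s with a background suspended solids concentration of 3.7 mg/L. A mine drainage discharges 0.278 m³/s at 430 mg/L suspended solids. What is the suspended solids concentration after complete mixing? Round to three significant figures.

After mixing, C = (6.290·3.700 + 0.2780·430.0) / 6.568 = 142.8/6.568 = 21.74 mg/L.

21.7 mg/L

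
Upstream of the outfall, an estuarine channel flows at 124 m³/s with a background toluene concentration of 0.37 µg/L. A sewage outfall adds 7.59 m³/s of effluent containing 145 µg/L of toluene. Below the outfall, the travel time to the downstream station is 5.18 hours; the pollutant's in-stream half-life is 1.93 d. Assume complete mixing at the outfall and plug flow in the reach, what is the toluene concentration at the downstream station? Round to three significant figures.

Conservation of mass: C = (124.0·0.3700 + 7.590·145.0) / 131.6 = 1146/131.6 = 8.712 µg/L.
Half-life 1.93 d → k = ln 2 / 1.93 = 0.3591 d⁻¹.
Applying C = C₀e^(−kt): 8.712 × 0.9254 = 8.062 µg/L.

8.06 µg/L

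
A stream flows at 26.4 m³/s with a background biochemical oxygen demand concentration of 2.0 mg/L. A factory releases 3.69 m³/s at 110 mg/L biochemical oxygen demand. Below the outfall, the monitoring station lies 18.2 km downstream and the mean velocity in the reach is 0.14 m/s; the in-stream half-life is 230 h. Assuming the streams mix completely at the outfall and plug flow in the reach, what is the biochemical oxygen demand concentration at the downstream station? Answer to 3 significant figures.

13.7 mg/L

Flow-weighted average: C = (26.40·2.000 + 3.690·110.0) / 30.09 = 458.7/30.09 = 15.24 mg/L.
Travel time t = 18.2·1000 / 0.14 = 130000 s = 36.11 h.
Half-life 230 h → k = ln 2 / 230 = 0.003014 h⁻¹ = 0.07233 d⁻¹.
Decay over the reach: 15.24·exp(−kt) = 15.24·0.8969 = 13.67 mg/L.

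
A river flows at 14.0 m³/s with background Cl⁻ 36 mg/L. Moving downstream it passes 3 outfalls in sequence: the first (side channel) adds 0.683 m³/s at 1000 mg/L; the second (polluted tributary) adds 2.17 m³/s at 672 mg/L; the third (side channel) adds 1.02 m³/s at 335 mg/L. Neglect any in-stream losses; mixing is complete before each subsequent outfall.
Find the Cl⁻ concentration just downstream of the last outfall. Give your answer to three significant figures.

167 mg/L

Below outfall 1: Q → 14.68 m³/s, C = (14.00·36.00 + 0.6830·1000)/14.68 = 80.84 mg/L.
Below outfall 2: Q → 16.85 m³/s, C = (14.68·80.84 + 2.170·672.0)/16.85 = 157.0 mg/L.
Below outfall 3: Q → 17.87 m³/s, C = (16.85·157.0 + 1.020·335.0)/17.87 = 167.1 mg/L.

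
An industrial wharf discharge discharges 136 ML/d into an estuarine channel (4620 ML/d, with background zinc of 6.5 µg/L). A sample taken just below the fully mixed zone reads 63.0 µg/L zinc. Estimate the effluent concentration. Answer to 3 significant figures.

Mass balance: 4620·6.500 + 136.0·Cₑ = 4756·63.00
→ Cₑ = (4756·63.00 − 4620·6.500) / 136.0 = 1982 µg/L.

1980 µg/L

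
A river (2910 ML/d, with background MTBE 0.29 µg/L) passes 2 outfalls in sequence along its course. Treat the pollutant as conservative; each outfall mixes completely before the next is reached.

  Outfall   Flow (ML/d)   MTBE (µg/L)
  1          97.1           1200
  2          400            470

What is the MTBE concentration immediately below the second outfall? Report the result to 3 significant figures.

Below outfall 1: Q → 3007 ML/d, C = (2910·0.2900 + 97.10·1200)/3007 = 39.03 µg/L.
Below outfall 2: Q → 3407 ML/d, C = (3007·39.03 + 400.0·470.0)/3407 = 89.63 µg/L.

89.6 µg/L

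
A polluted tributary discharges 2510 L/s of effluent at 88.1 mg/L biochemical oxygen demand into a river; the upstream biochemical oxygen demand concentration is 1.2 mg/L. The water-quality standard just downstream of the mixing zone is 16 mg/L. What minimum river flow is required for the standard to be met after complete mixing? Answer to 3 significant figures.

12200 L/s

Set C_mix = 16: (Q·1.200 + 2510·88.10) / (Q + 2510) = 16
→ Q = 2510·(88.10 − 16)/(16 − 1.200) = 12230 L/s.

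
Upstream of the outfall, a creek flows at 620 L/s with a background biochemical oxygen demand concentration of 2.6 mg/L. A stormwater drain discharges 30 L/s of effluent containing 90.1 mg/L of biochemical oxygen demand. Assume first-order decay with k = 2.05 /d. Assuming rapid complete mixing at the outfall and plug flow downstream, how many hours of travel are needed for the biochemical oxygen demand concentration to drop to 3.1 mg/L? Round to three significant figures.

Mass balance: C = (620.0·2.600 + 30.00·90.10) / 650.0 = 4315/650.0 = 6.638 mg/L.
6.638·exp(−k·t) = 3.1 → t = ln(6.638/3.1)/k = 32090 s = 8.915 h.

8.91 h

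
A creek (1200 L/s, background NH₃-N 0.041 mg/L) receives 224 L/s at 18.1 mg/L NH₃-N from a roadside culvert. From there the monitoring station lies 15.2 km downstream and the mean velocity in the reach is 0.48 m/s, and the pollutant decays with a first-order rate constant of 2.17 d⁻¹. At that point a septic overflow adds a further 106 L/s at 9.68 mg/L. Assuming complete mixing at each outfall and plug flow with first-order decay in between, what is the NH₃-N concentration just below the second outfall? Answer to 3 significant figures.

Conservation of mass: C = (1200·0.04100 + 224.0·18.10) / 1424 = 4104/1424 = 2.882 mg/L; combined flow 1424 L/s.
Travel time t = 15.2·1000 / 0.48 = 31670 s = 8.796 h.
After decay, C = 2.882 × e^(−kt) = 2.882 × 0.4514 = 1.301 mg/L.
Second outfall: C = (1424·1.301 + 106.0·9.680)/1530 = 1.881 mg/L.

1.88 mg/L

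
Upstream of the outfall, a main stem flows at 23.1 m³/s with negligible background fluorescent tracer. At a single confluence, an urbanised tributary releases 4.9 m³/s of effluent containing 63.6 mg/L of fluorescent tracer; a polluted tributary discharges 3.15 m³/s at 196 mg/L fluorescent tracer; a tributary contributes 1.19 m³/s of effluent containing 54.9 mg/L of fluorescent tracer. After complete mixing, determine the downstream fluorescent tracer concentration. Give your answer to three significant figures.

30.7 mg/L

Mass balance: C = (23.10·0 + 4.900·63.60 + 3.150·196.0 + 1.190·54.90) / 32.34 = 994.4/32.34 = 30.75 mg/L.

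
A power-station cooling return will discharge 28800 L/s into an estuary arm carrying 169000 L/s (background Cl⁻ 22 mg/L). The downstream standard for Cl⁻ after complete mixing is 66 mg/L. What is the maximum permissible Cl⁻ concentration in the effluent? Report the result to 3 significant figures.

At the limit, (Qr·Cr + Qe·Cₑ)/(Qr + Qe) = 66:
Cₑ = (197800·66 − 169000·22.00) / 28800 = 324.2 mg/L.

324 mg/L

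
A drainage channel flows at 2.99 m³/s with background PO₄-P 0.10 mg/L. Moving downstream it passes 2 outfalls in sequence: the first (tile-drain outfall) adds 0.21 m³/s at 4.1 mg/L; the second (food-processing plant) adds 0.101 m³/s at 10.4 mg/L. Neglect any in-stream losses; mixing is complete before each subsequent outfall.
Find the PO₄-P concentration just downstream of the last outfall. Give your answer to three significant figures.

0.670 mg/L

Below outfall 1: Q → 3.200 m³/s, C = (2.990·0.1000 + 0.2100·4.100)/3.200 = 0.3625 mg/L.
Below outfall 2: Q → 3.301 m³/s, C = (3.200·0.3625 + 0.1010·10.40)/3.301 = 0.6696 mg/L.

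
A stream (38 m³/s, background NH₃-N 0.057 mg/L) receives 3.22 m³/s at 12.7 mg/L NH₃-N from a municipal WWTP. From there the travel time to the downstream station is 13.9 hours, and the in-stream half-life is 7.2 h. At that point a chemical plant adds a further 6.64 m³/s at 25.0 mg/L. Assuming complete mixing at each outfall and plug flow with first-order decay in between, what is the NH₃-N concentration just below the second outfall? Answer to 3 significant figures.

3.70 mg/L

Mixed concentration C = ΣQC/ΣQ = (38.00·0.05700 + 3.220·12.70) / 41.22 = 43.06/41.22 = 1.045 mg/L; combined flow 41.22 m³/s.
Half-life 7.2 h → k = ln 2 / 7.2 = 0.09627 h⁻¹ = 2.310 d⁻¹.
Applying C = C₀e^(−kt): 1.045 × 0.2623 = 0.2740 mg/L.
At the second outfall, C = (41.22·0.2740 + 6.640·25.00) / (41.22 + 6.640) = 3.704 mg/L.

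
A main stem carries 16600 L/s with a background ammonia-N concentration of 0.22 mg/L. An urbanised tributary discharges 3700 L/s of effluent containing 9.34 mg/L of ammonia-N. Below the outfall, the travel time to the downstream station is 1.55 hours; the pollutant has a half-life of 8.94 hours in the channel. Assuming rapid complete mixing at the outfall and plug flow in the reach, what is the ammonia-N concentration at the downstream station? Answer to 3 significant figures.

1.67 mg/L

Mixed concentration C = ΣQC/ΣQ = (16600·0.2200 + 3700·9.340) / 20300 = 38210/20300 = 1.882 mg/L.
Half-life 8.94 h → k = ln 2 / 8.94 = 0.07753 h⁻¹ = 1.861 d⁻¹.
After decay, C = 1.882 × e^(−kt) = 1.882 × 0.8868 = 1.669 mg/L.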